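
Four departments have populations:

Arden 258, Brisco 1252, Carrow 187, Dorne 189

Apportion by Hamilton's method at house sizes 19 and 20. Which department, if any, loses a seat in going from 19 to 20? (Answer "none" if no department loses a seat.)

none

At 19 seats: Arden 2, Brisco 13, Carrow 2, Dorne 2.
At 20 seats: Arden 3, Brisco 13, Carrow 2, Dorne 2.
No department's allocation decreased.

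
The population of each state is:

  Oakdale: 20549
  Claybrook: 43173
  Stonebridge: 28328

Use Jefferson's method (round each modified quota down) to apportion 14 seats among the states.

Oakdale: 3, Claybrook: 7, Stonebridge: 4

Standard divisor 92050/14 ≈ 6575; standard quotas: Oakdale 3.125, Claybrook 6.566, Stonebridge 4.308.
Rounding down gives 3, 6, 4 = 13 seats, so the divisor must be adjusted.
With modified divisor 5900: modified quotas Oakdale 3.483, Claybrook 7.317, Stonebridge 4.801.
Rounding down: Oakdale 3, Claybrook 7, Stonebridge 4 (total 14).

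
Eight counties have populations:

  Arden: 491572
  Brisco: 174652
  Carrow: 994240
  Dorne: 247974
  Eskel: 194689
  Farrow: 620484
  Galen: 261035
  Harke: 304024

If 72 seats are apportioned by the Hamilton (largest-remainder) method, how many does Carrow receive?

The standard divisor is 3288670/72 ≈ 45675.972.
Standard quotas: Arden 10.7622, Brisco 3.8237, Carrow 21.7672, Dorne 5.4290, Eskel 4.2624, Farrow 13.5845, Galen 5.7149, Harke 6.6561.
Lower quotas: Arden 10, Brisco 3, Carrow 21, Dorne 5, Eskel 4, Farrow 13, Galen 5, Harke 6 (sum 67, leaving 5 seats).
Remainders in descending order: Brisco 0.8237, Carrow 0.7672, Arden 0.7622, Galen 0.7149, Harke 0.6561, Farrow 0.5845, Dorne 0.4290, Eskel 0.2624.
The surplus seats go to Brisco, Carrow, Arden, Galen, Harke.
Carrow receives 22.

22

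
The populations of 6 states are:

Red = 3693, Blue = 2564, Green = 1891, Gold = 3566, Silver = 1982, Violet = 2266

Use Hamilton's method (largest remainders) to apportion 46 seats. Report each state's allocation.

Total 15962; standard divisor 15962/46 = 347.
Standard quotas: Red 10.643, Blue 7.389, Green 5.450, Gold 10.277, Silver 5.712, Violet 6.530.
Lower quotas: Red 10, Blue 7, Green 5, Gold 10, Silver 5, Violet 6 (sum 43, leaving 3 seats).
Remainders in descending order: Silver 0.712, Red 0.643, Violet 0.530, Green 0.450, Blue 0.389, Gold 0.277.
The surplus seats go to Silver, Red, Violet.

Red=11, Blue=7, Green=5, Gold=10, Silver=6, Violet=7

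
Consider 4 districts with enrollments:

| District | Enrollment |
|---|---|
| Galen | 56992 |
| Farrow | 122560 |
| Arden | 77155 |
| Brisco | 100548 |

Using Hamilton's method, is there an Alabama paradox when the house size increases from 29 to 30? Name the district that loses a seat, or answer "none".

At 29 seats: Galen 5, Farrow 10, Arden 6, Brisco 8.
At 30 seats: Galen 5, Farrow 10, Arden 7, Brisco 8.
No district's allocation decreased.

none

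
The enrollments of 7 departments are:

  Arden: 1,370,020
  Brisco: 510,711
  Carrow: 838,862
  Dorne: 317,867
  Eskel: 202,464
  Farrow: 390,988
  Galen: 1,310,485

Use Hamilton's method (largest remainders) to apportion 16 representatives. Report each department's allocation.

Total 4941397; standard divisor 4941397/16 ≈ 308837.312.
Standard quotas: Arden 4.4361, Brisco 1.6537, Carrow 2.7162, Dorne 1.0292, Eskel 0.6556, Farrow 1.2660, Galen 4.2433.
Lower quotas: Arden 4, Brisco 1, Carrow 2, Dorne 1, Eskel 0, Farrow 1, Galen 4 (sum 13, leaving 3 seats).
Remainders in descending order: Carrow 0.7162, Eskel 0.6556, Brisco 0.6537, Arden 0.4361, Farrow 0.2660, Galen 0.2433, Dorne 0.0292.
The surplus seats go to Carrow, Eskel, Brisco.

Arden: 4, Brisco: 2, Carrow: 3, Dorne: 1, Eskel: 1, Farrow: 1, Galen: 4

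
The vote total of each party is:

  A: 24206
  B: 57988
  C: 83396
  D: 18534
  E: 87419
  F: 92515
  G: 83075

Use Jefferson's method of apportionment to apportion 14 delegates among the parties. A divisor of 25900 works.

A 0, B 2, C 3, D 0, E 3, F 3, G 3

With modified divisor 25900: modified quotas A 0.935, B 2.239, C 3.220, D 0.716, E 3.375, F 3.572, G 3.208.
Rounding down: A 0, B 2, C 3, D 0, E 3, F 3, G 3 (total 14).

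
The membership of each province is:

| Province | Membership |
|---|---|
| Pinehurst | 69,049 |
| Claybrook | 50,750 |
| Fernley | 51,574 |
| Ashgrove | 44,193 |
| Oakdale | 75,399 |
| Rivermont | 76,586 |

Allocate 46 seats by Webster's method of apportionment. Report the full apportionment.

Standard divisor 367551/46 ≈ 7990.239; standard quotas: Pinehurst 8.642, Claybrook 6.351, Fernley 6.455, Ashgrove 5.531, Oakdale 9.436, Rivermont 9.585.
Rounding to the nearest integer gives Pinehurst 9, Claybrook 6, Fernley 6, Ashgrove 6, Oakdale 9, Rivermont 10 — total 46, matching the house size, so no adjustment is needed.

Pinehurst=9; Claybrook=6; Fernley=6; Ashgrove=6; Oakdale=9; Rivermont=10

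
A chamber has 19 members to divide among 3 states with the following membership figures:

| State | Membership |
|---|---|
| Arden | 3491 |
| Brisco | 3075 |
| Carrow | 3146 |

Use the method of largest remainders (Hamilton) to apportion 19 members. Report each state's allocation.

The standard divisor is 9712/19 ≈ 511.158.
Standard quotas: Arden 6.830, Brisco 6.016, Carrow 6.155.
Lower quotas: Arden 6, Brisco 6, Carrow 6 (sum 18, leaving 1 seat).
Remainders in descending order: Arden 0.830, Carrow 0.155, Brisco 0.016.
Largest remainder: Arden receives the extra seat.

Arden 7, Brisco 6, Carrow 6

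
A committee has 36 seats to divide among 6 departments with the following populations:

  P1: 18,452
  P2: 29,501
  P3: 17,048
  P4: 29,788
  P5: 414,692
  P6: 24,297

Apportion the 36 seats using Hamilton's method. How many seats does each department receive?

P1: 1, P2: 2, P3: 1, P4: 2, P5: 28, P6: 2

Standard divisor: 533778 ÷ 36 ≈ 14827.167.
Standard quotas: P1 1.2445, P2 1.9897, P3 1.1498, P4 2.0090, P5 27.9684, P6 1.6387.
Lower quotas: P1 1, P2 1, P3 1, P4 2, P5 27, P6 1 (sum 33, leaving 3 seats).
Remainders in descending order: P2 0.9897, P5 0.9684, P6 0.6387, P1 0.2445, P3 0.1498, P4 0.0090.
The surplus seats go to P2, P5, P6.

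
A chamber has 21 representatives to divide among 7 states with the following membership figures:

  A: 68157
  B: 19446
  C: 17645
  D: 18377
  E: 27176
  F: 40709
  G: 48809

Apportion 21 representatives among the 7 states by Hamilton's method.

A=6; B=2; C=1; D=2; E=2; F=4; G=4

Total 240319; standard divisor 240319/21 ≈ 11443.762.
Standard quotas: A 5.9558, B 1.6993, C 1.5419, D 1.6059, E 2.3747, F 3.5573, G 4.2651.
Lower quotas: A 5, B 1, C 1, D 1, E 2, F 3, G 4 (sum 17, leaving 4 seats).
Remainders in descending order: A 0.9558, B 0.6993, D 0.6059, F 0.5573, C 0.5419, E 0.3747, G 0.2651.
The surplus seats go to A, B, D, F.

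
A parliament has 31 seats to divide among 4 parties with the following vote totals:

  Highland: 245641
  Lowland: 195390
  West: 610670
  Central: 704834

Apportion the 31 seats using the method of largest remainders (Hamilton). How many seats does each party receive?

Highland=4, Lowland=4, West=11, Central=12

Total 1756535; standard divisor 1756535/31 ≈ 56662.419.
Standard quotas: Highland 4.3352, Lowland 3.4483, West 10.7773, Central 12.4392.
Lower quotas: Highland 4, Lowland 3, West 10, Central 12 (sum 29, leaving 2 seats).
Remainders in descending order: West 0.7773, Lowland 0.4483, Central 0.4392, Highland 0.3352.
The surplus seats go to West, Lowland.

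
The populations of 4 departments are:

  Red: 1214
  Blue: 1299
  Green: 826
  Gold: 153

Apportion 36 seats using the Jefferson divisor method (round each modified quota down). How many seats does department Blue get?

14

Standard divisor 3492/36 ≈ 97; standard quotas: Red 12.515, Blue 13.392, Green 8.515, Gold 1.577.
Rounding down gives 12, 13, 8, 1 = 34 seats, so the divisor must be adjusted.
With modified divisor 92: modified quotas Red 13.196, Blue 14.120, Green 8.978, Gold 1.663.
Rounding down: Red 13, Blue 14, Green 8, Gold 1 (total 36).
Blue receives 14.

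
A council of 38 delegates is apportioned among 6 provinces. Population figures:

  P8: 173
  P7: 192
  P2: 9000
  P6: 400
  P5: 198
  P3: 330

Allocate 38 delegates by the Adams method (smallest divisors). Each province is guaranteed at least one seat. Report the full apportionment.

P8: 1, P7: 1, P2: 31, P6: 2, P5: 1, P3: 2

Standard divisor 10293/38 ≈ 270.868; standard quotas: P8 0.639, P7 0.709, P2 33.226, P6 1.477, P5 0.731, P3 1.218.
Rounding up gives 1, 1, 34, 2, 1, 2 = 41 seats, so the divisor must be adjusted.
With modified divisor 295: modified quotas P8 0.586, P7 0.651, P2 30.508, P6 1.356, P5 0.671, P3 1.119.
Rounding up: P8 1, P7 1, P2 31, P6 2, P5 1, P3 2 (total 38).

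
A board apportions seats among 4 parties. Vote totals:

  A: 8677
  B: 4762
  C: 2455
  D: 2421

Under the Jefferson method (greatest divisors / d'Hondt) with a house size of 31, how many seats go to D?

4

Standard divisor 18315/31 ≈ 590.806; standard quotas: A 14.687, B 8.060, C 4.155, D 4.098.
Rounding down gives 14, 8, 4, 4 = 30 seats, so the divisor must be adjusted.
With modified divisor 560: modified quotas A 15.495, B 8.504, C 4.384, D 4.323.
Rounding down: A 15, B 8, C 4, D 4 (total 31).
D receives 4.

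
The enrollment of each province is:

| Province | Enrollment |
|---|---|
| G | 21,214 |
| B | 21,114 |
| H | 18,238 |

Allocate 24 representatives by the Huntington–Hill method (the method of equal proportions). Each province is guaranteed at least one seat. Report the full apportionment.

With divisor 2494: modified quotas G 8.506, B 8.466, H 7.313.
Geometric-mean thresholds: G √(8·9)=8.485, B √(8·9)=8.485, H √(7·8)=7.483.
Each quota rounded against its threshold gives G 9, B 8, H 7 (total 24).

G 9, B 8, H 7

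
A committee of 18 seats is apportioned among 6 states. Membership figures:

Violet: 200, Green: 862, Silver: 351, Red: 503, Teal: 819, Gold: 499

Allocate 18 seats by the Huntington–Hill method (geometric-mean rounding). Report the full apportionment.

With divisor 188: modified quotas Violet 1.064, Green 4.585, Silver 1.867, Red 2.676, Teal 4.356, Gold 2.654.
Geometric-mean thresholds: Violet √(1·2)=1.414, Green √(4·5)=4.472, Silver √(1·2)=1.414, Red √(2·3)=2.449, Teal √(4·5)=4.472, Gold √(2·3)=2.449.
Each quota rounded against its threshold gives Violet 1, Green 5, Silver 2, Red 3, Teal 4, Gold 3 (total 18).

Violet: 1; Green: 5; Silver: 2; Red: 3; Teal: 4; Gold: 3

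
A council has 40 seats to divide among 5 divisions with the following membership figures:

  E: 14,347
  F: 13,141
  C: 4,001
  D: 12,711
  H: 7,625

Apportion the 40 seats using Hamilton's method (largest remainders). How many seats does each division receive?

E 11; F 10; C 3; D 10; H 6

The standard divisor is 51825/40 ≈ 1295.625.
Standard quotas: E 11.0734, F 10.1426, C 3.0881, D 9.8107, H 5.8852.
Lower quotas: E 11, F 10, C 3, D 9, H 5 (sum 38, leaving 2 seats).
Remainders in descending order: H 0.8852, D 0.8107, F 0.1426, C 0.0881, E 0.0734.
Largest remainders: H, D receive the extra seats.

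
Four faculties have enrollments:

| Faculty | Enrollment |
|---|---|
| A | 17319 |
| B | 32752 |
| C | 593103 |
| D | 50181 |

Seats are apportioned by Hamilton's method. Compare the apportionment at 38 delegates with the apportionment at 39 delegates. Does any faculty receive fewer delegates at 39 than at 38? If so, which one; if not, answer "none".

At 38 seats: A 1, B 2, C 32, D 3.
At 39 seats: A 1, B 2, C 33, D 3.
No faculty's allocation decreased.

none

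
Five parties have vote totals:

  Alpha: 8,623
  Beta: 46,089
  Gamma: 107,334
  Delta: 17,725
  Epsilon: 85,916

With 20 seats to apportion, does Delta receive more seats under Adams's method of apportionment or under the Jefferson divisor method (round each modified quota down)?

Adams

Adams: Alpha 1, Beta 4, Gamma 7, Delta 2, Epsilon 6.
Jefferson: Alpha 0, Beta 3, Gamma 9, Delta 1, Epsilon 7.
Delta gets 2 under Adams and 1 under Jefferson.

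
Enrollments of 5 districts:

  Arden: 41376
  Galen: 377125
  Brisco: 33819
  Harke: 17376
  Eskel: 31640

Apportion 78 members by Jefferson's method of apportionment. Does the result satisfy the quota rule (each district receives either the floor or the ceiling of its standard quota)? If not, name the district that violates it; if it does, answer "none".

Standard quotas: Arden 6.437, Galen 58.675, Brisco 5.262, Harke 2.703, Eskel 4.923.
Jefferson allocation: Arden 6, Galen 60, Brisco 5, Harke 2, Eskel 5.
Galen has quota 58.675 (lower 58, upper 59) but receives 60 — outside the quota interval.

Galen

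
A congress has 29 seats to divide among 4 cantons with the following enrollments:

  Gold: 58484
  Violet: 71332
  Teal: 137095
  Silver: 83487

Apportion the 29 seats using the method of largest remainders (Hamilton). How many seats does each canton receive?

The standard divisor is 350398/29 ≈ 12082.69.
Standard quotas: Gold 4.8403, Violet 5.9037, Teal 11.3464, Silver 6.9096.
Lower quotas: Gold 4, Violet 5, Teal 11, Silver 6 (sum 26, leaving 3 seats).
Remainders in descending order: Silver 0.9096, Violet 0.9037, Gold 0.8403, Teal 0.3464.
Largest remainders: Silver, Violet, Gold receive the extra seats.

Gold 5, Violet 6, Teal 11, Silver 7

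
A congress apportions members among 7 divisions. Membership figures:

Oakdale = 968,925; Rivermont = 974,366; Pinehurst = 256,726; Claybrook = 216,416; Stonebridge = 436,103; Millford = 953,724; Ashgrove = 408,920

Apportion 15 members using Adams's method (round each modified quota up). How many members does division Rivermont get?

3

Standard divisor 4215180/15 ≈ 281012; standard quotas: Oakdale 3.448, Rivermont 3.467, Pinehurst 0.914, Claybrook 0.770, Stonebridge 1.552, Millford 3.394, Ashgrove 1.455.
Rounding up gives 4, 4, 1, 1, 2, 4, 2 = 18 seats, so the divisor must be adjusted.
With modified divisor 366900: modified quotas Oakdale 2.641, Rivermont 2.656, Pinehurst 0.700, Claybrook 0.590, Stonebridge 1.189, Millford 2.599, Ashgrove 1.115.
Rounding up: Oakdale 3, Rivermont 3, Pinehurst 1, Claybrook 1, Stonebridge 2, Millford 3, Ashgrove 2 (total 15).
Rivermont receives 3.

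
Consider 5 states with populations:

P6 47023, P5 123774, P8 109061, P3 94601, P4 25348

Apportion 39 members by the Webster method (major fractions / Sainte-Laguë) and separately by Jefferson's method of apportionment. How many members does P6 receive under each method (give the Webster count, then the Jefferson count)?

Webster: P6 5, P5 12, P8 11, P3 9, P4 2.
Jefferson: P6 4, P5 13, P8 11, P3 9, P4 2.
P6 gets 5 under Webster and 4 under Jefferson.

5 and 4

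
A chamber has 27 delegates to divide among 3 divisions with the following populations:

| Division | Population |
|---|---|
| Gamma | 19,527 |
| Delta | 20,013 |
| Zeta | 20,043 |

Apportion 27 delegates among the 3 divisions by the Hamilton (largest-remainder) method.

Gamma 9, Delta 9, Zeta 9

Standard divisor: 59583 ÷ 27 ≈ 2206.778.
Standard quotas: Gamma 8.8486, Delta 9.0689, Zeta 9.0825.
Lower quotas: Gamma 8, Delta 9, Zeta 9 (sum 26, leaving 1 seat).
Remainders in descending order: Gamma 0.8486, Zeta 0.0825, Delta 0.0689.
The surplus seat goes to Gamma.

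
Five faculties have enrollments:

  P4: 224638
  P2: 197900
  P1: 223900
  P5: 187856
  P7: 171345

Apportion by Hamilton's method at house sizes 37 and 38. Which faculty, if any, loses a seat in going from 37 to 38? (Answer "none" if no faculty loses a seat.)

At 37 seats: P4 8, P2 7, P1 8, P5 7, P7 7.
At 38 seats: P4 9, P2 8, P1 8, P5 7, P7 6.
P7 drops from 7 to 6.

P7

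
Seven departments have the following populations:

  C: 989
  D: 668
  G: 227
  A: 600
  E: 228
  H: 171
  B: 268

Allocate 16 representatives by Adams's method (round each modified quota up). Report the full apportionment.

C 5, D 3, G 1, A 3, E 1, H 1, B 2

Standard divisor 3151/16 ≈ 196.938; standard quotas: C 5.022, D 3.392, G 1.153, A 3.047, E 1.158, H 0.868, B 1.361.
Rounding up gives 6, 4, 2, 4, 2, 1, 2 = 21 seats, so the divisor must be adjusted.
With modified divisor 240: modified quotas C 4.121, D 2.783, G 0.946, A 2.500, E 0.950, H 0.713, B 1.117.
Rounding up: C 5, D 3, G 1, A 3, E 1, H 1, B 2 (total 16).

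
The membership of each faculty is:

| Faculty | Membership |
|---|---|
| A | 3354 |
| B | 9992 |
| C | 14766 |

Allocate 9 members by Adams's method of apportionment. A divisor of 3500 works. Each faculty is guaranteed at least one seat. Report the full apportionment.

A: 1; B: 3; C: 5

With modified divisor 3500: modified quotas A 0.958, B 2.855, C 4.219.
Rounding up: A 1, B 3, C 5 (total 9).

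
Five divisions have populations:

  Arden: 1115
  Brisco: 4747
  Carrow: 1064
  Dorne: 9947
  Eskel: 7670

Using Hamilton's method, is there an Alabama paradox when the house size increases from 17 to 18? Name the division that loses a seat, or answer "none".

At 17 seats: Arden 1, Brisco 3, Carrow 1, Dorne 7, Eskel 5.
At 18 seats: Arden 1, Brisco 3, Carrow 1, Dorne 7, Eskel 6.
No division's allocation decreased.

none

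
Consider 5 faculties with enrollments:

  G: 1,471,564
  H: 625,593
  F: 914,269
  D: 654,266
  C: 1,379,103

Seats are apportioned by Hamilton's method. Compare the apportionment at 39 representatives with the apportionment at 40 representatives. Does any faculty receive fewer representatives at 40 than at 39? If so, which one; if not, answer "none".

At 39 seats: G 11, H 5, F 7, D 5, C 11.
At 40 seats: G 12, H 5, F 7, D 5, C 11.
No faculty's allocation decreased.

none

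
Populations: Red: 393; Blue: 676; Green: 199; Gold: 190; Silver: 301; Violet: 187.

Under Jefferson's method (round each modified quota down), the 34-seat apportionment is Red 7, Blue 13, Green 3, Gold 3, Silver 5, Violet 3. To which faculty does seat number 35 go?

Priority for the next seat is population ÷ (current seats + 1).
Priorities: Red 49.125, Blue 48.286, Green 49.750, Gold 47.500, Silver 50.167, Violet 46.750.
Highest priority: Silver.

Silver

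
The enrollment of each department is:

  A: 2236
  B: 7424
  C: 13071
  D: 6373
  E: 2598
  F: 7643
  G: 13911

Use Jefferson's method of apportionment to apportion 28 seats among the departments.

Standard divisor 53256/28 ≈ 1902; standard quotas: A 1.176, B 3.903, C 6.872, D 3.351, E 1.366, F 4.018, G 7.314.
Rounding down gives 1, 3, 6, 3, 1, 4, 7 = 25 seats, so the divisor must be adjusted.
With modified divisor 1700: modified quotas A 1.315, B 4.367, C 7.689, D 3.749, E 1.528, F 4.496, G 8.183.
Rounding down: A 1, B 4, C 7, D 3, E 1, F 4, G 8 (total 28).

A=1, B=4, C=7, D=3, E=1, F=4, G=8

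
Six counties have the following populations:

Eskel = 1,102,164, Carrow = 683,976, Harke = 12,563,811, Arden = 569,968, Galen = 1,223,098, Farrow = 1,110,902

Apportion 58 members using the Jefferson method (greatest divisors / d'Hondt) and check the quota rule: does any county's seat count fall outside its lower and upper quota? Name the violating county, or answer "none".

Standard quotas: Eskel 3.705, Carrow 2.299, Harke 42.234, Arden 1.916, Galen 4.112, Farrow 3.734.
Jefferson allocation: Eskel 3, Carrow 2, Harke 44, Arden 2, Galen 4, Farrow 3.
Harke has quota 42.234 (lower 42, upper 43) but receives 44 — outside the quota interval.

Harke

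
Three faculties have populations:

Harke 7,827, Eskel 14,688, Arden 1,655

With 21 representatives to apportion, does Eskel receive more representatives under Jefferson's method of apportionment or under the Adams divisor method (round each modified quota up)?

Jefferson: Harke 7, Eskel 13, Arden 1.
Adams: Harke 7, Eskel 12, Arden 2.
Eskel gets 13 under Jefferson and 12 under Adams.

Jefferson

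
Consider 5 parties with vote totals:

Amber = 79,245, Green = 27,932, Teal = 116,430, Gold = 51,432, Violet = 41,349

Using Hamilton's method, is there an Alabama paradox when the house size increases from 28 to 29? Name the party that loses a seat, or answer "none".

none

At 28 seats: Amber 7, Green 2, Teal 10, Gold 5, Violet 4.
At 29 seats: Amber 7, Green 2, Teal 11, Gold 5, Violet 4.
No party's allocation decreased.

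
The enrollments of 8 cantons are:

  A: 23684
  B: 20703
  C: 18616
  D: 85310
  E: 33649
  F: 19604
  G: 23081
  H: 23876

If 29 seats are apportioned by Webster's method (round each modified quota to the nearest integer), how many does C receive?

Standard divisor 248523/29 ≈ 8569.759; standard quotas: A 2.764, B 2.416, C 2.172, D 9.955, E 3.926, F 2.288, G 2.693, H 2.786.
Rounding to the nearest integer gives A 3, B 2, C 2, D 10, E 4, F 2, G 3, H 3 — total 29, matching the house size, so no adjustment is needed.
C receives 2.

2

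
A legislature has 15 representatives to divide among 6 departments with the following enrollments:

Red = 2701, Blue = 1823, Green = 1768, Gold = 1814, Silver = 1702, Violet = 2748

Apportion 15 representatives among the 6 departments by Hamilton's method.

Red 3; Blue 2; Green 2; Gold 2; Silver 2; Violet 4

The standard divisor is 12556/15 ≈ 837.067.
Standard quotas: Red 3.227, Blue 2.178, Green 2.112, Gold 2.167, Silver 2.033, Violet 3.283.
Lower quotas: Red 3, Blue 2, Green 2, Gold 2, Silver 2, Violet 3 (sum 14, leaving 1 seat).
Remainders in descending order: Violet 0.283, Red 0.227, Blue 0.178, Gold 0.167, Green 0.112, Silver 0.033.
The surplus seat goes to Violet.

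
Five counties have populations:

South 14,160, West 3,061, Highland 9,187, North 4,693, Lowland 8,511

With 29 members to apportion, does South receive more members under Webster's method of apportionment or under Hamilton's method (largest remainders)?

Webster

Webster: South 11, West 2, Highland 7, North 3, Lowland 6.
Hamilton: South 10, West 2, Highland 7, North 4, Lowland 6.
South gets 11 under Webster and 10 under Hamilton.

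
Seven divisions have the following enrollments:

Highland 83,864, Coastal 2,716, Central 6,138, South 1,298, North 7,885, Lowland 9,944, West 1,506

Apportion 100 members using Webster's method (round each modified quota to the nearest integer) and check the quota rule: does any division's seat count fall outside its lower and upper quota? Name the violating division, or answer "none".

Highland

Standard quotas: Highland 73.986, Coastal 2.396, Central 5.415, South 1.145, North 6.956, Lowland 8.773, West 1.329.
Webster allocation: Highland 75, Coastal 2, Central 5, South 1, North 7, Lowland 9, West 1.
Highland has quota 73.986 (lower 73, upper 74) but receives 75 — outside the quota interval.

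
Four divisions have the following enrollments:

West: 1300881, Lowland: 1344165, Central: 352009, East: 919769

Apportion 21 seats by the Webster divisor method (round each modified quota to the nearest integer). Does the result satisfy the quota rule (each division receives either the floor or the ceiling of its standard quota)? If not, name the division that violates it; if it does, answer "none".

none

Standard quotas: West 6.975, Lowland 7.207, Central 1.887, East 4.931.
Webster allocation: West 7, Lowland 7, Central 2, East 5.
Every allocation lies between the lower and upper quota.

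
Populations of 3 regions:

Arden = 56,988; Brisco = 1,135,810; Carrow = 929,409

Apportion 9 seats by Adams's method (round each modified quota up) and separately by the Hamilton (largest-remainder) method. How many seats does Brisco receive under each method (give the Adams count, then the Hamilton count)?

4 and 5

Adams: Arden 1, Brisco 4, Carrow 4.
Hamilton: Arden 0, Brisco 5, Carrow 4.
Brisco gets 4 under Adams and 5 under Hamilton.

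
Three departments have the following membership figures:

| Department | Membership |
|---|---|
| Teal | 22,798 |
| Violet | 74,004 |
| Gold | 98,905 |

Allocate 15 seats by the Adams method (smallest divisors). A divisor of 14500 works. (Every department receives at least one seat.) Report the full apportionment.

With modified divisor 14500: modified quotas Teal 1.572, Violet 5.104, Gold 6.821.
Rounding up: Teal 2, Violet 6, Gold 7 (total 15).

Teal=2; Violet=6; Gold=7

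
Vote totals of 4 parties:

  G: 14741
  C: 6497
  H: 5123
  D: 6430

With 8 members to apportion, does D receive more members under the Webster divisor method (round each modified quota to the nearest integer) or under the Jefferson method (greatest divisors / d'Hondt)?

Webster

Webster: G 3, C 2, H 1, D 2.
Jefferson: G 4, C 2, H 1, D 1.
D gets 2 under Webster and 1 under Jefferson.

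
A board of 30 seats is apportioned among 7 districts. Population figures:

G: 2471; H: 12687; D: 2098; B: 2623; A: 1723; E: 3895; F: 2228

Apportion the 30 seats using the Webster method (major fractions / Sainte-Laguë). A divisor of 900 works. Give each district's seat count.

With modified divisor 900: modified quotas G 2.746, H 14.097, D 2.331, B 2.914, A 1.914, E 4.328, F 2.476.
Rounding to the nearest integer: G 3, H 14, D 2, B 3, A 2, E 4, F 2 (total 30).

G=3, H=14, D=2, B=3, A=2, E=4, F=2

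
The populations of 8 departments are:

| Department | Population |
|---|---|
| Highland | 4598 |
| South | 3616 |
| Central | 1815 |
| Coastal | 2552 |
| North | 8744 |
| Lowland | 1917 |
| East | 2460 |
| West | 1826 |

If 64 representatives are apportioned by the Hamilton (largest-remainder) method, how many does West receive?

4

The standard divisor is 27528/64 ≈ 430.125.
Standard quotas: Highland 10.6899, South 8.4069, Central 4.2197, Coastal 5.9332, North 20.3290, Lowland 4.4568, East 5.7193, West 4.2453.
Lower quotas: Highland 10, South 8, Central 4, Coastal 5, North 20, Lowland 4, East 5, West 4 (sum 60, leaving 4 seats).
Remainders in descending order: Coastal 0.9332, East 0.7193, Highland 0.6899, Lowland 0.4568, South 0.4069, North 0.3290, West 0.2453, Central 0.2197.
The surplus seats go to Coastal, East, Highland, Lowland.
West receives 4.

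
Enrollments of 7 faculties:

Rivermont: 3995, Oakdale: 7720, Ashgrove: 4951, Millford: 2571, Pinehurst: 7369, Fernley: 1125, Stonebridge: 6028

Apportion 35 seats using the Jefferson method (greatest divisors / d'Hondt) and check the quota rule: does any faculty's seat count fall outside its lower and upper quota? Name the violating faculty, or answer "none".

Standard quotas: Rivermont 4.142, Oakdale 8.004, Ashgrove 5.133, Millford 2.666, Pinehurst 7.640, Fernley 1.166, Stonebridge 6.250.
Jefferson allocation: Rivermont 4, Oakdale 8, Ashgrove 5, Millford 2, Pinehurst 8, Fernley 1, Stonebridge 7.
Every allocation lies between the lower and upper quota.

none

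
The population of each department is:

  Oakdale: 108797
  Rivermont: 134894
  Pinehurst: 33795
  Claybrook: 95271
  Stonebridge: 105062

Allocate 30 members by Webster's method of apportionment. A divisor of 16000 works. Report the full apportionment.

With modified divisor 16000: modified quotas Oakdale 6.800, Rivermont 8.431, Pinehurst 2.112, Claybrook 5.954, Stonebridge 6.566.
Rounding to the nearest integer: Oakdale 7, Rivermont 8, Pinehurst 2, Claybrook 6, Stonebridge 7 (total 30).

Oakdale 7, Rivermont 8, Pinehurst 2, Claybrook 6, Stonebridge 7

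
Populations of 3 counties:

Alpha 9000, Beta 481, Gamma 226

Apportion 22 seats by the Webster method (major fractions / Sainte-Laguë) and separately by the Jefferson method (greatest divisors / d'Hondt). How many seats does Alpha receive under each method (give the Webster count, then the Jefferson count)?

Webster: Alpha 20, Beta 1, Gamma 1.
Jefferson: Alpha 21, Beta 1, Gamma 0.
Alpha gets 20 under Webster and 21 under Jefferson.

20 and 21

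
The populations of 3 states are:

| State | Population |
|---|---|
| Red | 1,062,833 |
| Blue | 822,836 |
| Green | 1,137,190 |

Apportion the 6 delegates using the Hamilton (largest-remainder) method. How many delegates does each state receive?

Red 2, Blue 2, Green 2

The standard divisor is 3022859/6 ≈ 503809.833.
Standard quotas: Red 2.1096, Blue 1.6332, Green 2.2572.
Lower quotas: Red 2, Blue 1, Green 2 (sum 5, leaving 1 seat).
Remainders in descending order: Blue 0.6332, Green 0.2572, Red 0.1096.
The surplus seat goes to Blue.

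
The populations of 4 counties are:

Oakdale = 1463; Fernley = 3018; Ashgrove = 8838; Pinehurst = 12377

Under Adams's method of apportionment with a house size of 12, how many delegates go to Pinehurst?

Standard divisor 25696/12 ≈ 2141.333; standard quotas: Oakdale 0.683, Fernley 1.409, Ashgrove 4.127, Pinehurst 5.780.
Rounding up gives 1, 2, 5, 6 = 14 seats, so the divisor must be adjusted.
With modified divisor 2700: modified quotas Oakdale 0.542, Fernley 1.118, Ashgrove 3.273, Pinehurst 4.584.
Rounding up: Oakdale 1, Fernley 2, Ashgrove 4, Pinehurst 5 (total 12).
Pinehurst receives 5.

5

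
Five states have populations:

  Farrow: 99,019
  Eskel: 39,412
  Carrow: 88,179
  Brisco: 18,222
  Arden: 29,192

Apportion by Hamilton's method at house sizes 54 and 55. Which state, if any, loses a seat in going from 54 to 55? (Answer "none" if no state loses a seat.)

Brisco

At 54 seats: Farrow 19, Eskel 8, Carrow 17, Brisco 4, Arden 6.
At 55 seats: Farrow 20, Eskel 8, Carrow 18, Brisco 3, Arden 6.
Brisco drops from 4 to 3.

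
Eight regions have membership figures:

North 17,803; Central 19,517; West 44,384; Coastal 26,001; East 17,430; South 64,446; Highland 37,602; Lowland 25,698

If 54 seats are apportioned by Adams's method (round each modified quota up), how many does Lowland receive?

6

Standard divisor 252881/54 ≈ 4682.981; standard quotas: North 3.802, Central 4.168, West 9.478, Coastal 5.552, East 3.722, South 13.762, Highland 8.030, Lowland 5.488.
Rounding up gives 4, 5, 10, 6, 4, 14, 9, 6 = 58 seats, so the divisor must be adjusted.
With modified divisor 5000: modified quotas North 3.561, Central 3.903, West 8.877, Coastal 5.200, East 3.486, South 12.889, Highland 7.520, Lowland 5.140.
Rounding up: North 4, Central 4, West 9, Coastal 6, East 4, South 13, Highland 8, Lowland 6 (total 54).
Lowland receives 6.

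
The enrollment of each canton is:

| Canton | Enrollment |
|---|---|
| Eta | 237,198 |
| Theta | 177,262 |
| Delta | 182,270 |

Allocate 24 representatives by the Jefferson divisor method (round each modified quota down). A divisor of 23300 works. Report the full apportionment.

Eta=10, Theta=7, Delta=7

With modified divisor 23300: modified quotas Eta 10.180, Theta 7.608, Delta 7.823.
Rounding down: Eta 10, Theta 7, Delta 7 (total 24).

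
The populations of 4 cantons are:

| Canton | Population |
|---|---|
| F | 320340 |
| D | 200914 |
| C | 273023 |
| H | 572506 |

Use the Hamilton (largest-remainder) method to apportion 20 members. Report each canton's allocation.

Total 1366783; standard divisor 1366783/20 ≈ 68339.15.
Standard quotas: F 4.6875, D 2.9400, C 3.9951, H 8.3774.
Lower quotas: F 4, D 2, C 3, H 8 (sum 17, leaving 3 seats).
Remainders in descending order: C 0.9951, D 0.9400, F 0.6875, H 0.3774.
The surplus seats go to C, D, F.

F: 5; D: 3; C: 4; H: 8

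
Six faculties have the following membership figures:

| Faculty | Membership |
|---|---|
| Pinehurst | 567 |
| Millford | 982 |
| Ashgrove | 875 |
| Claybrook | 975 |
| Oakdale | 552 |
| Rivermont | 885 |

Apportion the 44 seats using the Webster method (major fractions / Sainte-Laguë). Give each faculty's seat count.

Pinehurst 5, Millford 9, Ashgrove 8, Claybrook 9, Oakdale 5, Rivermont 8

Standard divisor 4836/44 ≈ 109.909; standard quotas: Pinehurst 5.159, Millford 8.935, Ashgrove 7.961, Claybrook 8.871, Oakdale 5.022, Rivermont 8.052.
Rounding to the nearest integer gives Pinehurst 5, Millford 9, Ashgrove 8, Claybrook 9, Oakdale 5, Rivermont 8 — total 44, matching the house size, so no adjustment is needed.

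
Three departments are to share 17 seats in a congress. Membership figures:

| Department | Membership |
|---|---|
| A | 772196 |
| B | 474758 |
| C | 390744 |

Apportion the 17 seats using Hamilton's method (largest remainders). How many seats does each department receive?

A 8, B 5, C 4

The standard divisor is 1637698/17 ≈ 96335.176.
Standard quotas: A 8.0157, B 4.9282, C 4.0561.
Lower quotas: A 8, B 4, C 4 (sum 16, leaving 1 seat).
Remainders in descending order: B 0.9282, C 0.0561, A 0.0157.
The surplus seat goes to B.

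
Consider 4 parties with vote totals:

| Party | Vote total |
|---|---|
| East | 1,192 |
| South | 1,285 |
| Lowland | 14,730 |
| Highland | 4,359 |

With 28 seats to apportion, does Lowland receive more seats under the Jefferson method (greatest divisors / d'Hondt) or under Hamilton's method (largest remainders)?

Jefferson: East 1, South 1, Lowland 20, Highland 6.
Hamilton: East 1, South 2, Lowland 19, Highland 6.
Lowland gets 20 under Jefferson and 19 under Hamilton.

Jefferson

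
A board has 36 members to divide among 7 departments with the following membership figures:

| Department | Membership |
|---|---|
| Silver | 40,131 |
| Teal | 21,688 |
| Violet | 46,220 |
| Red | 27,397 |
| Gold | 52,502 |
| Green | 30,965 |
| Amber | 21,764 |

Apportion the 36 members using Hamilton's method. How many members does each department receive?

Silver 6, Teal 3, Violet 7, Red 4, Gold 8, Green 5, Amber 3

The standard divisor is 240667/36 ≈ 6685.194.
Standard quotas: Silver 6.0030, Teal 3.2442, Violet 6.9138, Red 4.0982, Gold 7.8535, Green 4.6319, Amber 3.2556.
Lower quotas: Silver 6, Teal 3, Violet 6, Red 4, Gold 7, Green 4, Amber 3 (sum 33, leaving 3 seats).
Remainders in descending order: Violet 0.9138, Gold 0.8535, Green 0.6319, Amber 0.2556, Teal 0.2442, Red 0.0982, Silver 0.0030.
The surplus seats go to Violet, Gold, Green.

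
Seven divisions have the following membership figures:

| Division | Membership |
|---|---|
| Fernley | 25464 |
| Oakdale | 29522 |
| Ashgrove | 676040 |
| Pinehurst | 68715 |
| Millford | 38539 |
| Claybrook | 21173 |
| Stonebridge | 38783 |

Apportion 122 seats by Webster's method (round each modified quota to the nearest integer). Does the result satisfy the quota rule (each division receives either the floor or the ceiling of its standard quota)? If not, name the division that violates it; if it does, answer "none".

Standard quotas: Fernley 3.459, Oakdale 4.010, Ashgrove 91.821, Pinehurst 9.333, Millford 5.234, Claybrook 2.876, Stonebridge 5.268.
Webster allocation: Fernley 3, Oakdale 4, Ashgrove 93, Pinehurst 9, Millford 5, Claybrook 3, Stonebridge 5.
Ashgrove has quota 91.821 (lower 91, upper 92) but receives 93 — outside the quota interval.

Ashgrove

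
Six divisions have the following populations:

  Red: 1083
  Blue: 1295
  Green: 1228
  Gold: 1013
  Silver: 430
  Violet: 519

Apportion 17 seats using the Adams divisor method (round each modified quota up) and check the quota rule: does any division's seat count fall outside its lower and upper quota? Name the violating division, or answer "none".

none

Standard quotas: Red 3.307, Blue 3.954, Green 3.749, Gold 3.093, Silver 1.313, Violet 1.585.
Adams allocation: Red 3, Blue 4, Green 3, Gold 3, Silver 2, Violet 2.
Every allocation lies between the lower and upper quota.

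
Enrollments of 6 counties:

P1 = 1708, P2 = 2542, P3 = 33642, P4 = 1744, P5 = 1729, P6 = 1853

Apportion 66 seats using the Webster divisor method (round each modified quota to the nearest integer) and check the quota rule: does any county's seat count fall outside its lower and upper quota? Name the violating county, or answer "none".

P3

Standard quotas: P1 2.608, P2 3.882, P3 51.376, P4 2.663, P5 2.640, P6 2.830.
Webster allocation: P1 3, P2 4, P3 50, P4 3, P5 3, P6 3.
P3 has quota 51.376 (lower 51, upper 52) but receives 50 — outside the quota interval.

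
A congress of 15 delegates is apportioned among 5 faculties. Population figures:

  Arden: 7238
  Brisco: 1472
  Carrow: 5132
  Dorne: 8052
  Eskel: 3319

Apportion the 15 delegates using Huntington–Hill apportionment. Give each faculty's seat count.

Arden 4, Brisco 1, Carrow 3, Dorne 5, Eskel 2

With divisor 1709: modified quotas Arden 4.235, Brisco 0.861, Carrow 3.003, Dorne 4.712, Eskel 1.942.
Geometric-mean thresholds: Arden √(4·5)=4.472, Brisco (min 1), Carrow √(3·4)=3.464, Dorne √(4·5)=4.472, Eskel √(1·2)=1.414.
Each quota rounded against its threshold gives Arden 4, Brisco 1, Carrow 3, Dorne 5, Eskel 2 (total 15).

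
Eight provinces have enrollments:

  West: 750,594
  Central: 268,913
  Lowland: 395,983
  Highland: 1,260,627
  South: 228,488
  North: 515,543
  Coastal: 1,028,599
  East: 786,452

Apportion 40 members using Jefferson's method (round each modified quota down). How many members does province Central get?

2

Standard divisor 5235199/40 ≈ 130879.975; standard quotas: West 5.735, Central 2.055, Lowland 3.026, Highland 9.632, South 1.746, North 3.939, Coastal 7.859, East 6.009.
Rounding down gives 5, 2, 3, 9, 1, 3, 7, 6 = 36 seats, so the divisor must be adjusted.
With modified divisor 119900: modified quotas West 6.260, Central 2.243, Lowland 3.303, Highland 10.514, South 1.906, North 4.300, Coastal 8.579, East 6.559.
Rounding down: West 6, Central 2, Lowland 3, Highland 10, South 1, North 4, Coastal 8, East 6 (total 40).
Central receives 2.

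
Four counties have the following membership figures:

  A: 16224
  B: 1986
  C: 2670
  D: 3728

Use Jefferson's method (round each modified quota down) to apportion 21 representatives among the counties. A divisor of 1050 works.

With modified divisor 1050: modified quotas A 15.451, B 1.891, C 2.543, D 3.550.
Rounding down: A 15, B 1, C 2, D 3 (total 21).

A 15, B 1, C 2, D 3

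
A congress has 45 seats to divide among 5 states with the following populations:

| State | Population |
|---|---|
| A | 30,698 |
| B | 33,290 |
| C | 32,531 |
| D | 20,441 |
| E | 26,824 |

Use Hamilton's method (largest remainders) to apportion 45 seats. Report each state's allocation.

Total 143784; standard divisor 143784/45 ≈ 3195.2.
Standard quotas: A 9.6075, B 10.4188, C 10.1812, D 6.3974, E 8.3951.
Lower quotas: A 9, B 10, C 10, D 6, E 8 (sum 43, leaving 2 seats).
Remainders in descending order: A 0.6075, B 0.4188, D 0.3974, E 0.3951, C 0.1812.
Largest remainders: A, B receive the extra seats.

A=10; B=11; C=10; D=6; E=8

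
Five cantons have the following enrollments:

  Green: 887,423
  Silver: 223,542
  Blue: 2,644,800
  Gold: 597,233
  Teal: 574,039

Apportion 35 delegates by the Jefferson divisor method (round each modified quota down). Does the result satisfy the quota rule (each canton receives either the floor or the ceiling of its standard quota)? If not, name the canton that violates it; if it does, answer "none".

Blue

Standard quotas: Green 6.304, Silver 1.588, Blue 18.788, Gold 4.243, Teal 4.078.
Jefferson allocation: Green 6, Silver 1, Blue 20, Gold 4, Teal 4.
Blue has quota 18.788 (lower 18, upper 19) but receives 20 — outside the quota interval.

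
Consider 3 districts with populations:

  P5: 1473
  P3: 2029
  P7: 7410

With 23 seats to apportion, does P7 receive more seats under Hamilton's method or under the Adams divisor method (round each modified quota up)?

Hamilton: P5 3, P3 4, P7 16.
Adams: P5 3, P3 5, P7 15.
P7 gets 16 under Hamilton and 15 under Adams.

Hamilton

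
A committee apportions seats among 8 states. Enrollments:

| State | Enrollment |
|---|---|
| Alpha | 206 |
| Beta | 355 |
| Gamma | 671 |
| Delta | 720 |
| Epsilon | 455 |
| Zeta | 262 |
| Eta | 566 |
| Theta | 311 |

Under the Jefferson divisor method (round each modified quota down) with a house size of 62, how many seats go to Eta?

Standard divisor 3546/62 ≈ 57.194; standard quotas: Alpha 3.602, Beta 6.207, Gamma 11.732, Delta 12.589, Epsilon 7.955, Zeta 4.581, Eta 9.896, Theta 5.438.
Rounding down gives 3, 6, 11, 12, 7, 4, 9, 5 = 57 seats, so the divisor must be adjusted.
With modified divisor 52.1: modified quotas Alpha 3.954, Beta 6.814, Gamma 12.879, Delta 13.820, Epsilon 8.733, Zeta 5.029, Eta 10.864, Theta 5.969.
Rounding down: Alpha 3, Beta 6, Gamma 12, Delta 13, Epsilon 8, Zeta 5, Eta 10, Theta 5 (total 62).
Eta receives 10.

10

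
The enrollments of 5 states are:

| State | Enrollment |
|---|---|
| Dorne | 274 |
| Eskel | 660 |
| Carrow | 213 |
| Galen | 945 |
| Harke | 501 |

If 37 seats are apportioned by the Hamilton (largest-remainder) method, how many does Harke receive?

7

Total 2593; standard divisor 2593/37 ≈ 70.081.
Standard quotas: Dorne 3.910, Eskel 9.418, Carrow 3.039, Galen 13.484, Harke 7.149.
Lower quotas: Dorne 3, Eskel 9, Carrow 3, Galen 13, Harke 7 (sum 35, leaving 2 seats).
Remainders in descending order: Dorne 0.910, Galen 0.484, Eskel 0.418, Harke 0.149, Carrow 0.039.
The surplus seats go to Dorne, Galen.
Harke receives 7.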